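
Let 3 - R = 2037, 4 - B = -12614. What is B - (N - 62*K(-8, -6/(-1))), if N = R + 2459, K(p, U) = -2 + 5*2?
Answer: 12689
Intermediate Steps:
B = 12618 (B = 4 - 1*(-12614) = 4 + 12614 = 12618)
K(p, U) = 8 (K(p, U) = -2 + 10 = 8)
R = -2034 (R = 3 - 1*2037 = 3 - 2037 = -2034)
N = 425 (N = -2034 + 2459 = 425)
B - (N - 62*K(-8, -6/(-1))) = 12618 - (425 - 62*8) = 12618 - (425 - 1*496) = 12618 - (425 - 496) = 12618 - 1*(-71) = 12618 + 71 = 12689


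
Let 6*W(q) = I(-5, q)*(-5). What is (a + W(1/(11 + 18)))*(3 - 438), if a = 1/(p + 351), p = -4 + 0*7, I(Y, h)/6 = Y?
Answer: -3774060/347 ≈ -10876.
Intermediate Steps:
I(Y, h) = 6*Y
p = -4 (p = -4 + 0 = -4)
a = 1/347 (a = 1/(-4 + 351) = 1/347 ≈ 0.0028818)
W(q) = 25 (W(q) = ((6*(-5))*(-5))/6 = (-30*(-5))/6 = (⅙)*150 = 25)
(a + W(1/(11 + 18)))*(3 - 438) = (1/347 + 25)*(3 - 438) = (8676/347)*(-435) = -3774060/347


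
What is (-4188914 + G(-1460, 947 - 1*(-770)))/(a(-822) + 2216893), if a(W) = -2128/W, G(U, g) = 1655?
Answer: -1720963449/911144087 ≈ -1.8888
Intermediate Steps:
(-4188914 + G(-1460, 947 - 1*(-770)))/(a(-822) + 2216893) = (-4188914 + 1655)/(-2128/(-822) + 2216893) = -4187259/(-2128*(-1/822) + 2216893) = -4187259/(1064/411 + 2216893) = -4187259/911144087/411 = -4187259*411/911144087 = -1720963449/911144087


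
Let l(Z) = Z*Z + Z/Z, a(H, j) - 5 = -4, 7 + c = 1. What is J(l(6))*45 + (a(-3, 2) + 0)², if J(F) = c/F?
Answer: -233/37 ≈ -6.2973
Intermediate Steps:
c = -6 (c = -7 + 1 = -6)
a(H, j) = 1 (a(H, j) = 5 - 4 = 1)
l(Z) = 1 + Z² (l(Z) = Z² + 1 = 1 + Z²)
J(F) = -6/F
J(l(6))*45 + (a(-3, 2) + 0)² = -6/(1 + 6²)*45 + (1 + 0)² = -6/(1 + 36)*45 + 1² = -6/37*45 + 1 = -270/37 + 1 = -233/37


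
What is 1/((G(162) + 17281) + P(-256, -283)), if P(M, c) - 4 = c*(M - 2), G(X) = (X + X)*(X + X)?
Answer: 1/195275 ≈ 5.1210e-6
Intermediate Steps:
G(X) = 4*X² (G(X) = (2*X)*(2*X) = 4*X²)
P(M, c) = 4 + c*(-2 + M) (P(M, c) = 4 + c*(M - 2) = 4 + c*(-2 + M))
1/((G(162) + 17281) + P(-256, -283)) = 1/((4*162² + 17281) + (4 - 2*(-283) - 256*(-283))) = 1/((4*26244 + 17281) + (4 + 566 + 72448)) = 1/((104976 + 17281) + 73018) = 1/(122257 + 73018) = 1/195275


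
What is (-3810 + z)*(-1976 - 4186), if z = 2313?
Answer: 9224514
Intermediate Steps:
(-3810 + z)*(-1976 - 4186) = (-3810 + 2313)*(-1976 - 4186) = -1497*(-6162) = 9224514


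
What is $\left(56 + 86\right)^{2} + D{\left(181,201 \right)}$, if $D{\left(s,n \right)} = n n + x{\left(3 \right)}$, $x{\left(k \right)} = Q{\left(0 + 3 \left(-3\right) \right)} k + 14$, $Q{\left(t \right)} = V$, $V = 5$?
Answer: $60594$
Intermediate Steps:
$Q{\left(t \right)} = 5$
$x{\left(k \right)} = 14 + 5 k$ ($x{\left(k \right)} = 5 k + 14 = 14 + 5 k$)
$D{\left(s,n \right)} = 29 + n^{2}$ ($D{\left(s,n \right)} = n n + \left(14 + 5 \cdot 3\right) = n^{2} + \left(14 + 15\right) = n^{2} + 29 = 29 + n^{2}$)
$\left(56 + 86\right)^{2} + D{\left(181,201 \right)} = \left(56 + 86\right)^{2} + \left(29 + 201^{2}\right) = 142^{2} + \left(29 + 40401\right) = 20164 + 40430 = 60594$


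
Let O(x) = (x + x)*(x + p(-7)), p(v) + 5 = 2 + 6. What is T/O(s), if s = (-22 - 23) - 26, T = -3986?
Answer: -1993/4828 ≈ -0.41280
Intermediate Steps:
p(v) = 3 (p(v) = -5 + (2 + 6) = -5 + 8 = 3)
s = -71 (s = -45 - 26 = -71)
O(x) = 2*x*(3 + x) (O(x) = (x + x)*(x + 3) = (2*x)*(3 + x) = 2*x*(3 + x))
T/O(s) = -3986*(-1/(142*(3 - 71))) = -3986/(2*(-71)*(-68)) = -3986/9656 = -3986*1/9656 = -1993/4828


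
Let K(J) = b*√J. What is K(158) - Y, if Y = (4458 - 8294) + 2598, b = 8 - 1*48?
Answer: 1238 - 40*√158 ≈ 735.21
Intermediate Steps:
b = -40 (b = 8 - 48 = -40)
K(J) = -40*√J
Y = -1238 (Y = -3836 + 2598 = -1238)
K(158) - Y = -40*√158 - 1*(-1238) = -40*√158 + 1238 = 1238 - 40*√158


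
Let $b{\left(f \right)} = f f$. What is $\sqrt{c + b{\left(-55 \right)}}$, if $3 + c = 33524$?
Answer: $\sqrt{36546} \approx 191.17$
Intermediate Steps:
$c = 33521$ ($c = -3 + 33524 = 33521$)
$b{\left(f \right)} = f^{2}$
$\sqrt{c + b{\left(-55 \right)}} = \sqrt{33521 + \left(-55\right)^{2}} = \sqrt{33521 + 3025} = \sqrt{36546}$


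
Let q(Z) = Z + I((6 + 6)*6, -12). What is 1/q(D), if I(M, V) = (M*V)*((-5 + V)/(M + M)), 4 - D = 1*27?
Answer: 1/79 ≈ 0.012658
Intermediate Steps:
D = -23 (D = 4 - 27 = -23)
I(M, V) = V*(-5 + V)/2 (I(M, V) = (M*V)*((-5 + V)/((2*M))) = (M*V)*((-5 + V)*(1/(2*M))) = (M*V)*((-5 + V)/(2*M)) = V*(-5 + V)/2)
q(Z) = 102 + Z (q(Z) = Z + (½)*(-12)*(-5 - 12) = Z + (½)*(-12)*(-17) = Z + 102 = 102 + Z)
1/q(D) = 1/(102 - 23) = 1/79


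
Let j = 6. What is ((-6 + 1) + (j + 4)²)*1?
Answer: 95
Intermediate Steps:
((-6 + 1) + (j + 4)²)*1 = ((-6 + 1) + (6 + 4)²)*1 = (-5 + 10²)*1 = (-5 + 100)*1 = 95*1 = 95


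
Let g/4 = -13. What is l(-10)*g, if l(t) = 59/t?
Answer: 1534/5 ≈ 306.80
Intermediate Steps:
g = -52 (g = 4*(-13) = -52)
l(-10)*g = (59/(-10))*(-52) = (59*(-1/10))*(-52) = -59/10*(-52) = 1534/5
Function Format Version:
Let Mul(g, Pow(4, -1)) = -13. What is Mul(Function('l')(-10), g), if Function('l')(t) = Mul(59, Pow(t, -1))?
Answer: Rational(1534, 5) ≈ 306.80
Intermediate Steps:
g = -52 (g = Mul(4, -13) = -52)
Mul(Function('l')(-10), g) = Mul(Mul(59, Pow(-10, -1)), -52) = Mul(Mul(59, Rational(-1, 10)), -52) = Mul(Rational(-59, 10), -52) = Rational(1534, 5)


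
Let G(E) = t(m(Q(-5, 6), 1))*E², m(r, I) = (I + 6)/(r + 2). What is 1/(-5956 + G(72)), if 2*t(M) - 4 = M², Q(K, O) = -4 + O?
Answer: 1/12350 ≈ 8.0972e-5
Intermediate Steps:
m(r, I) = (6 + I)/(2 + r)
t(M) = 2 + M²/2
G(E) = 113*E²/32 (G(E) = (2 + ((6 + 1)/(2 + (-4 + 6)))²/2)*E² = (2 + (7/(2 + 2))²/2)*E² = (2 + (7/4)²/2)*E² = (2 + (½)*(49/16))*E² = (2 + 49/32)*E² = 113*E²/32)
1/(-5956 + G(72)) = 1/(-5956 + (113/32)*72²) = 1/(-5956 + (113/32)*5184) = 1/(-5956 + 18306) = 1/12350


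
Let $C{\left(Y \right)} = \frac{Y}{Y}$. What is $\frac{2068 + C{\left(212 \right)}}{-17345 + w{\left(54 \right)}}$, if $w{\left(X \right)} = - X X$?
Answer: $- \frac{2069}{20261} \approx -0.10212$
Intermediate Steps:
$C{\left(Y \right)} = 1$
$w{\left(X \right)} = - X^{2}$
$\frac{2068 + C{\left(212 \right)}}{-17345 + w{\left(54 \right)}} = \frac{2068 + 1}{-17345 - 54^{2}} = \frac{2069}{-17345 - 2916} = \frac{2069}{-20261} = 2069 \left(- \frac{1}{20261}\right) = - \frac{2069}{20261}$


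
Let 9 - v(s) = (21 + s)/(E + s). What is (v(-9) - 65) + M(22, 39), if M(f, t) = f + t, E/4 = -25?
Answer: 557/109 ≈ 5.1101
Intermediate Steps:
E = -100 (E = 4*(-25) = -100)
v(s) = 9 - (21 + s)/(-100 + s)
(v(-9) - 65) + M(22, 39) = ((-921 + 8*(-9))/(-100 - 9) - 65) + (22 + 39) = ((-921 - 72)/(-109) - 65) + 61 = (-1/109*(-993) - 65) + 61 = (993/109 - 65) + 61 = -6092/109 + 61 = 557/109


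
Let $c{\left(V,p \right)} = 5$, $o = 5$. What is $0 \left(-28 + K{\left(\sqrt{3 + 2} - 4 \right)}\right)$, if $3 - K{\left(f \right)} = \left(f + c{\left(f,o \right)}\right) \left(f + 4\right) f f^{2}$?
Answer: $0$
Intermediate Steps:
$K{\left(f \right)} = 3 - f^{3} \left(4 + f\right) \left(5 + f\right)$ ($K{\left(f \right)} = 3 - \left(f + 5\right) \left(f + 4\right) f f^{2} = 3 - \left(5 + f\right) \left(4 + f\right) f f^{2} = 3 - \left(4 + f\right) \left(5 + f\right) f f^{2} = 3 - f \left(4 + f\right) \left(5 + f\right) f^{2} = 3 - f^{3} \left(4 + f\right) \left(5 + f\right)$)
$0 \left(-28 + K{\left(\sqrt{3 + 2} - 4 \right)}\right) = 0 \left(-28 - \left(-3 + \left(\sqrt{3 + 2} - 4\right)^{5} + 9 \left(\sqrt{3 + 2} - 4\right)^{4} + 20 \left(\sqrt{3 + 2} - 4\right)^{3}\right)\right) = 0 \left(-28 - \left(-3 + \left(\sqrt{5} - 4\right)^{5} + 9 \left(\sqrt{5} - 4\right)^{4} + 20 \left(\sqrt{5} - 4\right)^{3}\right)\right) = 0 \left(-28 - \left(-3 + \left(-4 + \sqrt{5}\right)^{5} + 9 \left(-4 + \sqrt{5}\right)^{4} + 20 \left(-4 + \sqrt{5}\right)^{3}\right)\right) = 0 \left(-25 - \left(-4 + \sqrt{5}\right)^{5} - 20 \left(-4 + \sqrt{5}\right)^{3} - 9 \left(-4 + \sqrt{5}\right)^{4}\right) = 0$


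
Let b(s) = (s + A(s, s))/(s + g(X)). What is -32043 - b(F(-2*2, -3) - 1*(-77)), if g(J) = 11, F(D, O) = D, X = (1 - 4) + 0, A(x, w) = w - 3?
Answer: -2691755/84 ≈ -32045.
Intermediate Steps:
A(x, w) = -3 + w
X = -3 (X = -3 + 0 = -3)
b(s) = (-3 + 2*s)/(11 + s) (b(s) = (s + (-3 + s))/(s + 11) = (-3 + 2*s)/(11 + s))
-32043 - b(F(-2*2, -3) - 1*(-77)) = -32043 - (-3 + 2*(-2*2 - 1*(-77)))/(11 + (-2*2 - 1*(-77))) = -32043 - (-3 + 2*(-4 + 77))/(11 + (-4 + 77)) = -32043 - (-3 + 2*73)/(11 + 73) = -32043 - (-3 + 146)/84 = -32043 - 143/84 = -2691755/84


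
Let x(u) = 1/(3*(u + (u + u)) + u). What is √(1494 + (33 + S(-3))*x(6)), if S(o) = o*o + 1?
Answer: √1345245/30 ≈ 38.662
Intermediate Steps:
x(u) = 1/(10*u) (x(u) = 1/(3*(u + 2*u) + u) = 1/(3*(3*u) + u) = 1/(9*u + u) = 1/(10*u))
S(o) = 1 + o² (S(o) = o² + 1 = 1 + o²)
√(1494 + (33 + S(-3))*x(6)) = √(1494 + (33 + (1 + (-3)²))*((⅒)/6)) = √(1494 + (33 + (1 + 9))*((⅒)*(⅙))) = √(1494 + (33 + 10)*(1/60)) = √(1494 + 43*(1/60)) = √(1494 + 43/60) = √(89683/60) = √1345245/30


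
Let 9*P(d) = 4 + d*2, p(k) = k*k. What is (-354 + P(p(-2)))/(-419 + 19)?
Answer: 529/600 ≈ 0.88167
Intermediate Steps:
p(k) = k²
P(d) = 4/9 + 2*d/9 (P(d) = (4 + d*2)/9 = (4 + 2*d)/9 = 4/9 + 2*d/9)
(-354 + P(p(-2)))/(-419 + 19) = (-354 + (4/9 + (2/9)*(-2)²))/(-419 + 19) = (-354 + (4/9 + (2/9)*4))/(-400) = (-354 + (4/9 + 8/9))*(-1/400) = (-354 + 4/3)*(-1/400) = -1058/3*(-1/400) = 529/600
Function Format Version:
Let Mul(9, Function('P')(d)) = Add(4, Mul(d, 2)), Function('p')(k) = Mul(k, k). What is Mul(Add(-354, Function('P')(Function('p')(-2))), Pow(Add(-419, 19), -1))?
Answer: Rational(529, 600) ≈ 0.88167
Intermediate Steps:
Function('p')(k) = Pow(k, 2)
Function('P')(d) = Add(Rational(4, 9), Mul(Rational(2, 9), d)) (Function('P')(d) = Mul(Rational(1, 9), Add(4, Mul(d, 2))) = Mul(Rational(1, 9), Add(4, Mul(2, d))) = Add(Rational(4, 9), Mul(Rational(2, 9), d)))
Mul(Add(-354, Function('P')(Function('p')(-2))), Pow(Add(-419, 19), -1)) = Mul(Add(-354, Add(Rational(4, 9), Mul(Rational(2, 9), Pow(-2, 2)))), Pow(Add(-419, 19), -1)) = Mul(Add(-354, Add(Rational(4, 9), Mul(Rational(2, 9), 4))), Pow(-400, -1)) = Mul(Add(-354, Add(Rational(4, 9), Rational(8, 9))), Rational(-1, 400)) = Mul(Add(-354, Rational(4, 3)), Rational(-1, 400)) = Mul(Rational(-1058, 3), Rational(-1, 400)) = Rational(529, 600)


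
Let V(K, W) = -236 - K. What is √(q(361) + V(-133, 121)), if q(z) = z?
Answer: √258 ≈ 16.062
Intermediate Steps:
√(q(361) + V(-133, 121)) = √(361 + (-236 - 1*(-133))) = √(361 + (-236 + 133)) = √(361 - 103) = √258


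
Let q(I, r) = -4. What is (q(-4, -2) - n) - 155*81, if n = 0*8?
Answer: -12559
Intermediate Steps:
n = 0
(q(-4, -2) - n) - 155*81 = (-4 - 1*0) - 155*81 = (-4 + 0) - 12555 = -4 - 12555 = -12559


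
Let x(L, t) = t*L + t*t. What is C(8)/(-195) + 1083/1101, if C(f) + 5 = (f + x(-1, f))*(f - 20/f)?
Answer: -56954/71565 ≈ -0.79584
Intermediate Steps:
x(L, t) = t² + L*t (x(L, t) = L*t + t² = t² + L*t)
C(f) = -5 + (f - 20/f)*(f + f*(-1 + f)) (C(f) = -5 + (f + f*(-1 + f))*(f - 20/f) = -5 + (f - 20/f)*(f + f*(-1 + f)))
C(8)/(-195) + 1083/1101 = (-5 + 8³ - 20*8)/(-195) + 1083/1101 = (-5 + 512 - 160)*(-1/195) + 1083*(1/1101) = 347*(-1/195) + 361/367 = -347/195 + 361/367 = -56954/71565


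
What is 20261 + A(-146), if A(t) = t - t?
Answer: 20261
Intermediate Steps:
A(t) = 0
20261 + A(-146) = 20261 + 0 = 20261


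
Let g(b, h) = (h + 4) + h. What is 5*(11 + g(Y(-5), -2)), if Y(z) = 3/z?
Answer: 55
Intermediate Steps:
g(b, h) = 4 + 2*h (g(b, h) = (4 + h) + h = 4 + 2*h)
5*(11 + g(Y(-5), -2)) = 5*(11 + (4 + 2*(-2))) = 5*(11 + (4 - 4)) = 5*(11 + 0) = 5*11 = 55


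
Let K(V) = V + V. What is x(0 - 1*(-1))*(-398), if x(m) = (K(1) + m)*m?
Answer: -1194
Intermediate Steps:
K(V) = 2*V
x(m) = m*(2 + m) (x(m) = (2*1 + m)*m = (2 + m)*m = m*(2 + m))
x(0 - 1*(-1))*(-398) = ((0 - 1*(-1))*(2 + (0 - 1*(-1))))*(-398) = ((0 + 1)*(2 + (0 + 1)))*(-398) = (1*(2 + 1))*(-398) = (1*3)*(-398) = 3*(-398) = -1194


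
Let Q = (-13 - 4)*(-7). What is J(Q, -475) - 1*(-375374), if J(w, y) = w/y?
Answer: 178302531/475 ≈ 3.7537e+5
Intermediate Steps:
Q = 119 (Q = -17*(-7) = 119)
J(Q, -475) - 1*(-375374) = 119/(-475) - 1*(-375374) = 119*(-1/475) + 375374 = -119/475 + 375374 = 178302531/475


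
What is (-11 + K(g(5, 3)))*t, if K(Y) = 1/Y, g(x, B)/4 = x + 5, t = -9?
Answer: 3951/40 ≈ 98.775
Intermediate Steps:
g(x, B) = 20 + 4*x (g(x, B) = 4*(x + 5) = 4*(5 + x) = 20 + 4*x)
K(Y) = 1/Y
(-11 + K(g(5, 3)))*t = (-11 + 1/(20 + 4*5))*(-9) = (-11 + 1/(20 + 20))*(-9) = (-11 + 1/40)*(-9) = -439/40*(-9) = 3951/40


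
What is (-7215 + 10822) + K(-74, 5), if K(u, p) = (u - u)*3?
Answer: 3607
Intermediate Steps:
K(u, p) = 0 (K(u, p) = 0*3 = 0)
(-7215 + 10822) + K(-74, 5) = (-7215 + 10822) + 0 = 3607 + 0 = 3607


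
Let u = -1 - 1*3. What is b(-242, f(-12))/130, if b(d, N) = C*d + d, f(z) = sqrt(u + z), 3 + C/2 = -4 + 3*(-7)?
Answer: 1331/13 ≈ 102.38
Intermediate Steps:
C = -56 (C = -6 + 2*(-4 + 3*(-7)) = -6 + 2*(-4 - 21) = -6 + 2*(-25) = -6 - 50 = -56)
u = -4 (u = -1 - 3 = -4)
f(z) = sqrt(-4 + z)
b(d, N) = -55*d (b(d, N) = -56*d + d = -55*d)
b(-242, f(-12))/130 = -55*(-242)/130 = 13310*(1/130) = 1331/13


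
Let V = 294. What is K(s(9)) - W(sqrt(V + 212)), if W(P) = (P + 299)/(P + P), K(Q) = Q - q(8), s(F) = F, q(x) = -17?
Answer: 51/2 - 13*sqrt(506)/44 ≈ 18.854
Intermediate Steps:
K(Q) = 17 + Q (K(Q) = Q - 1*(-17) = Q + 17 = 17 + Q)
W(P) = (299 + P)/(2*P) (W(P) = (299 + P)/((2*P)) = (299 + P)*(1/(2*P)) = (299 + P)/(2*P))
K(s(9)) - W(sqrt(V + 212)) = (17 + 9) - (299 + sqrt(294 + 212))/(2*(sqrt(294 + 212))) = 26 - (299 + sqrt(506))/(2*(sqrt(506))) = 26 - sqrt(506)/506*(299 + sqrt(506))/2 = 26 - sqrt(506)*(299 + sqrt(506))/1012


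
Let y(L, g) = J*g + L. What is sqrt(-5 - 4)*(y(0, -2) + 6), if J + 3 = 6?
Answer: 0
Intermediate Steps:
J = 3 (J = -3 + 6 = 3)
y(L, g) = L + 3*g (y(L, g) = 3*g + L = L + 3*g)
sqrt(-5 - 4)*(y(0, -2) + 6) = sqrt(-5 - 4)*((0 + 3*(-2)) + 6) = sqrt(-9)*((0 - 6) + 6) = (3*I)*(-6 + 6) = (3*I)*0 = 0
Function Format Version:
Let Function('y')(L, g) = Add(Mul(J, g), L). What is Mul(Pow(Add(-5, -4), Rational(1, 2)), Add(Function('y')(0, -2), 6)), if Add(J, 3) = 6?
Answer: 0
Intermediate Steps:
J = 3 (J = Add(-3, 6) = 3)
Function('y')(L, g) = Add(L, Mul(3, g)) (Function('y')(L, g) = Add(Mul(3, g), L) = Add(L, Mul(3, g)))
Mul(Pow(Add(-5, -4), Rational(1, 2)), Add(Function('y')(0, -2), 6)) = Mul(Pow(Add(-5, -4), Rational(1, 2)), Add(Add(0, Mul(3, -2)), 6)) = Mul(Pow(-9, Rational(1, 2)), Add(Add(0, -6), 6)) = Mul(Mul(3, I), Add(-6, 6)) = Mul(Mul(3, I), 0) = 0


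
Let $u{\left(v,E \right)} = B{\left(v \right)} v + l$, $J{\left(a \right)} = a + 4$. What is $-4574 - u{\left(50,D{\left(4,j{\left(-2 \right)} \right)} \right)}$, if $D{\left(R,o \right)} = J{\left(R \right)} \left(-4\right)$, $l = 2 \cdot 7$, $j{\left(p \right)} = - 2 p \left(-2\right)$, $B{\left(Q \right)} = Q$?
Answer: $-7088$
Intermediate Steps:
$J{\left(a \right)} = 4 + a$
$j{\left(p \right)} = 4 p$
$l = 14$
$D{\left(R,o \right)} = -16 - 4 R$ ($D{\left(R,o \right)} = \left(4 + R\right) \left(-4\right) = -16 - 4 R$)
$u{\left(v,E \right)} = 14 + v^{2}$ ($u{\left(v,E \right)} = v v + 14 = v^{2} + 14 = 14 + v^{2}$)
$-4574 - u{\left(50,D{\left(4,j{\left(-2 \right)} \right)} \right)} = -4574 - \left(14 + 50^{2}\right) = -4574 - \left(14 + 2500\right) = -4574 - 2514 = -7088$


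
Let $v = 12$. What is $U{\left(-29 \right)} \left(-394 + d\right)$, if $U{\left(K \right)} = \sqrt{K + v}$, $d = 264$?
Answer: $- 130 i \sqrt{17} \approx - 536.0 i$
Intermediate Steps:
$U{\left(K \right)} = \sqrt{12 + K}$ ($U{\left(K \right)} = \sqrt{K + 12} = \sqrt{12 + K}$)
$U{\left(-29 \right)} \left(-394 + d\right) = \sqrt{12 - 29} \left(-394 + 264\right) = \sqrt{-17} \left(-130\right) = i \sqrt{17} \left(-130\right) = - 130 i \sqrt{17}$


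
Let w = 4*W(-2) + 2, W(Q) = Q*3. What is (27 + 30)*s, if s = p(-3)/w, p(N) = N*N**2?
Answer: 1539/22 ≈ 69.955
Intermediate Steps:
W(Q) = 3*Q
p(N) = N**3
w = -22 (w = 4*(3*(-2)) + 2 = 4*(-6) + 2 = -24 + 2 = -22)
s = 27/22 (s = (-3)**3/(-22) = -27*(-1/22) = 27/22 ≈ 1.2273)
(27 + 30)*s = (27 + 30)*(27/22) = 57*(27/22) = 1539/22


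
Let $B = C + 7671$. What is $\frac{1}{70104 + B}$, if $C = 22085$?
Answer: $\frac{1}{99860} \approx 1.0014 \cdot 10^{-5}$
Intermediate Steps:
$B = 29756$ ($B = 22085 + 7671 = 29756$)
$\frac{1}{70104 + B} = \frac{1}{70104 + 29756} = \frac{1}{99860}$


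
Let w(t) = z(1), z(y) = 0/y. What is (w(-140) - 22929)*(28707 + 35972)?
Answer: -1483024791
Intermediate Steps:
z(y) = 0
w(t) = 0
(w(-140) - 22929)*(28707 + 35972) = (0 - 22929)*(28707 + 35972) = -22929*64679 = -1483024791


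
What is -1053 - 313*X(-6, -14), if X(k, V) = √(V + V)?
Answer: -1053 - 626*I*√7 ≈ -1053.0 - 1656.2*I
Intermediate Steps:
X(k, V) = √2*√V (X(k, V) = √(2*V) = √2*√V)
-1053 - 313*X(-6, -14) = -1053 - 313*√2*√(-14) = -1053 - 313*√2*I*√14 = -1053 - 626*I*√7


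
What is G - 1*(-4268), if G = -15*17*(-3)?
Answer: 5033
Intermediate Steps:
G = 765 (G = -255*(-3) = 765)
G - 1*(-4268) = 765 - 1*(-4268) = 765 + 4268 = 5033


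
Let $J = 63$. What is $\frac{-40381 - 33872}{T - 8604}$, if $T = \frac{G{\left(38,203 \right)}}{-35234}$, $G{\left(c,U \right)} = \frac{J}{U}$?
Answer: $\frac{25290225286}{2930482251} \approx 8.6301$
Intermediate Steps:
$G{\left(c,U \right)} = \frac{63}{U}$
$T = - \frac{9}{1021786}$ ($T = \frac{63 \cdot \frac{1}{203}}{-35234} = 63 \cdot \frac{1}{203} \left(- \frac{1}{35234}\right) = \frac{9}{29} \left(- \frac{1}{35234}\right) = - \frac{9}{1021786} \approx -8.8081 \cdot 10^{-6}$)
$\frac{-40381 - 33872}{T - 8604} = \frac{-40381 - 33872}{- \frac{9}{1021786} - 8604} = - \frac{74253}{- \frac{8791446753}{1021786}} = \left(-74253\right) \left(- \frac{1021786}{8791446753}\right) = \frac{25290225286}{2930482251}$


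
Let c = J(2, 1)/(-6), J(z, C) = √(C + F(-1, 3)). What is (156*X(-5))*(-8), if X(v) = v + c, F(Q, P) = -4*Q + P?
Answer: 6240 + 416*√2 ≈ 6828.3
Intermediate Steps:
F(Q, P) = P - 4*Q
J(z, C) = √(7 + C) (J(z, C) = √(C + (3 - 4*(-1))) = √(C + (3 + 4)) = √(C + 7) = √(7 + C))
c = -√2/3 (c = √(7 + 1)/(-6) = √8*(-⅙) = (2*√2)*(-⅙) = -√2/3 ≈ -0.47140)
X(v) = v - √2/3
(156*X(-5))*(-8) = (156*(-5 - √2/3))*(-8) = (-780 - 52*√2)*(-8) = 6240 + 416*√2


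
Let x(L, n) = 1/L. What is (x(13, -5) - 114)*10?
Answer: -14810/13 ≈ -1139.2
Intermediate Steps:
(x(13, -5) - 114)*10 = (1/13 - 114)*10 = -1481/13*10 = -14810/13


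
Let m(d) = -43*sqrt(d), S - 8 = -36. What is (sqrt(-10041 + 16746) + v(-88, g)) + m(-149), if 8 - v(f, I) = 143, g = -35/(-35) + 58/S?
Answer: -135 + 3*sqrt(745) - 43*I*sqrt(149) ≈ -53.116 - 524.88*I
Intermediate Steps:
S = -28 (S = 8 - 36 = -28)
g = -15/14 (g = -35/(-35) + 58/(-28) = -35*(-1/35) + 58*(-1/28) = 1 - 29/14 = -15/14 ≈ -1.0714)
v(f, I) = -135 (v(f, I) = 8 - 1*143 = 8 - 143 = -135)
(sqrt(-10041 + 16746) + v(-88, g)) + m(-149) = (sqrt(-10041 + 16746) - 135) - 43*I*sqrt(149) = (sqrt(6705) - 135) - 43*I*sqrt(149) = (3*sqrt(745) - 135) - 43*I*sqrt(149) = (-135 + 3*sqrt(745)) - 43*I*sqrt(149) = -135 + 3*sqrt(745) - 43*I*sqrt(149)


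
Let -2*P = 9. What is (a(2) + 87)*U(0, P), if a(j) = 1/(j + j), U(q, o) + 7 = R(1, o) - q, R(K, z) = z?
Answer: -8027/8 ≈ -1003.4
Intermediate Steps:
P = -9/2 (P = -½*9 = -9/2 ≈ -4.5000)
U(q, o) = -7 + o - q (U(q, o) = -7 + (o - q) = -7 + o - q)
a(j) = 1/(2*j)
(a(2) + 87)*U(0, P) = ((½)/2 + 87)*(-7 - 9/2 - 1*0) = ((½)*(½) + 87)*(-7 - 9/2 + 0) = (¼ + 87)*(-23/2) = (349/4)*(-23/2) = -8027/8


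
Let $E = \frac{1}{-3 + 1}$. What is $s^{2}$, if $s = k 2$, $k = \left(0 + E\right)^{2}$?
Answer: $\frac{1}{4} \approx 0.25$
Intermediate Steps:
$E = - \frac{1}{2}$ ($E = \frac{1}{-2} = - \frac{1}{2} \approx -0.5$)
$k = \frac{1}{4}$ ($k = \left(0 - \frac{1}{2}\right)^{2} = \left(- \frac{1}{2}\right)^{2} = \frac{1}{4} \approx 0.25$)
$s = \frac{1}{2}$ ($s = \frac{1}{4} \cdot 2 = \frac{1}{2} \approx 0.5$)
$s^{2} = \left(\frac{1}{2}\right)^{2} = \frac{1}{4}$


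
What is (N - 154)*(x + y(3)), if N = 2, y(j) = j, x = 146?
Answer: -22648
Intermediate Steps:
(N - 154)*(x + y(3)) = (2 - 154)*(146 + 3) = -152*149 = -22648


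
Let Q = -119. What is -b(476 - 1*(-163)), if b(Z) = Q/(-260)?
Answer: -119/260 ≈ -0.45769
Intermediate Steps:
b(Z) = 119/260 (b(Z) = -119/(-260) = -119*(-1/260) = 119/260)
-b(476 - 1*(-163)) = -1*119/260 = -119/260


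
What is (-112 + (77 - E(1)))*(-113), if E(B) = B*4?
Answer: 4407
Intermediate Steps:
E(B) = 4*B
(-112 + (77 - E(1)))*(-113) = (-112 + (77 - 4))*(-113) = (-112 + 73)*(-113) = -39*(-113) = 4407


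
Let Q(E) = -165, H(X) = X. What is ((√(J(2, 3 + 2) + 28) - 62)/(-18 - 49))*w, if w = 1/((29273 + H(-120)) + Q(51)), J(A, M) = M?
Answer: 31/971098 - √33/1942196 ≈ 2.8965e-5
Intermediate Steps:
w = 1/28988 (w = 1/((29273 - 120) - 165) = 1/(29153 - 165) = 1/28988 ≈ 3.4497e-5)
((√(J(2, 3 + 2) + 28) - 62)/(-18 - 49))*w = ((√((3 + 2) + 28) - 62)/(-18 - 49))*(1/28988) = ((√(5 + 28) - 62)/(-67))*(1/28988) = ((√33 - 62)*(-1/67))*(1/28988) = ((-62 + √33)*(-1/67))*(1/28988) = (62/67 - √33/67)*(1/28988) = 31/971098 - √33/1942196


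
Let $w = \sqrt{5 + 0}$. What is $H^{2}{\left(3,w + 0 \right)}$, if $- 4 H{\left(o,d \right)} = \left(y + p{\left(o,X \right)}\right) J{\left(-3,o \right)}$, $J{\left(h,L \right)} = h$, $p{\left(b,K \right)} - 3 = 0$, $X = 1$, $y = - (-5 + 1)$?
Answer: $\frac{441}{16} \approx 27.563$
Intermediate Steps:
$y = 4$ ($y = \left(-1\right) \left(-4\right) = 4$)
$p{\left(b,K \right)} = 3$ ($p{\left(b,K \right)} = 3 + 0 = 3$)
$w = \sqrt{5} \approx 2.2361$
$H{\left(o,d \right)} = \frac{21}{4}$ ($H{\left(o,d \right)} = - \frac{\left(4 + 3\right) \left(-3\right)}{4} = - \frac{7 \left(-3\right)}{4} = \left(- \frac{1}{4}\right) \left(-21\right) = \frac{21}{4}$)
$H^{2}{\left(3,w + 0 \right)} = \left(\frac{21}{4}\right)^{2} = \frac{441}{16}$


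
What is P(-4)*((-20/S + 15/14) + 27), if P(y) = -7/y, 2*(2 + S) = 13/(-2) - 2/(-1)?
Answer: 7801/136 ≈ 57.360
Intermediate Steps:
S = -17/4 (S = -2 + (13/(-2) - 2/(-1))/2 = -2 + (13*(-½) - 2*(-1))/2 = -2 + (-13/2 + 2)/2 = -2 + (½)*(-9/2) = -2 - 9/4 = -17/4 ≈ -4.2500)
P(-4)*((-20/S + 15/14) + 27) = (-7/(-4))*((-20/(-17/4) + 15/14) + 27) = (-7*(-¼))*((-20*(-4/17) + 15*(1/14)) + 27) = 7*((80/17 + 15/14) + 27)/4 = 7*(1375/238 + 27)/4 = (7/4)*(7801/238) = 7801/136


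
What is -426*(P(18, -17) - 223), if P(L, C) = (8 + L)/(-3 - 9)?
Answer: 95921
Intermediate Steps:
P(L, C) = -⅔ - L/12 (P(L, C) = (8 + L)/(-12) = (8 + L)*(-1/12) = -⅔ - L/12)
-426*(P(18, -17) - 223) = -426*((-⅔ - 1/12*18) - 223) = -426*((-⅔ - 3/2) - 223) = -426*(-13/6 - 223) = -426*(-1351/6) = 95921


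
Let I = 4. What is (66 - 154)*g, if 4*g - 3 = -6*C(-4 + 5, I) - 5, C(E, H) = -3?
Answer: -352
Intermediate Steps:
g = 4 (g = ¾ + (-6*(-3) - 5)/4 = ¾ + (18 - 5)/4 = ¾ + (¼)*13 = ¾ + 13/4 = 4)
(66 - 154)*g = (66 - 154)*4 = -88*4 = -352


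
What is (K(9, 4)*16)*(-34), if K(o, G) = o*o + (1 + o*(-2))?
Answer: -34816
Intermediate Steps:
K(o, G) = 1 + o**2 - 2*o (K(o, G) = o**2 + (1 - 2*o) = 1 + o**2 - 2*o)
(K(9, 4)*16)*(-34) = ((1 + 9**2 - 2*9)*16)*(-34) = ((1 + 81 - 18)*16)*(-34) = (64*16)*(-34) = 1024*(-34) = -34816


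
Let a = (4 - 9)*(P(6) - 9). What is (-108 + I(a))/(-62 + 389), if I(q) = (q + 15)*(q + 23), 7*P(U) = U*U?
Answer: 21916/5341 ≈ 4.1033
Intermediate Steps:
P(U) = U**2/7 (P(U) = (U*U)/7 = U**2/7)
a = 135/7 (a = (4 - 9)*((1/7)*6**2 - 9) = -5*((1/7)*36 - 9) = -5*(36/7 - 9) = -5*(-27/7) = 135/7 ≈ 19.286)
I(q) = (15 + q)*(23 + q)
(-108 + I(a))/(-62 + 389) = (-108 + (345 + (135/7)**2 + 38*(135/7)))/(-62 + 389) = (-108 + (345 + 18225/49 + 5130/7))/327 = (-108 + 71040/49)*(1/327) = (65748/49)*(1/327) = 21916/5341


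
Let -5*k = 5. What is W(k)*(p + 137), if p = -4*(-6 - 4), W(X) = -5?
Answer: -885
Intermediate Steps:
k = -1 (k = -1/5*5 = -1)
p = 40 (p = -4*(-10) = 40)
W(k)*(p + 137) = -5*(40 + 137) = -5*177 = -885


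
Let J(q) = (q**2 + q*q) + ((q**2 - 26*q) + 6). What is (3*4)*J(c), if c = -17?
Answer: 15780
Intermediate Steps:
J(q) = 6 - 26*q + 3*q**2 (J(q) = (q**2 + q**2) + (6 + q**2 - 26*q) = 2*q**2 + (6 + q**2 - 26*q) = 6 - 26*q + 3*q**2)
(3*4)*J(c) = (3*4)*(6 - 26*(-17) + 3*(-17)**2) = 12*(6 + 442 + 3*289) = 12*(6 + 442 + 867) = 12*1315 = 15780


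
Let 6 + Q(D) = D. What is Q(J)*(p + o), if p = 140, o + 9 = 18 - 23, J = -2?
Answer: -1008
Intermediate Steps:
Q(D) = -6 + D
o = -14 (o = -9 + (18 - 23) = -9 - 5 = -14)
Q(J)*(p + o) = (-6 - 2)*(140 - 14) = -8*126 = -1008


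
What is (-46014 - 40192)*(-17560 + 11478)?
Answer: 524304892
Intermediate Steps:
(-46014 - 40192)*(-17560 + 11478) = -86206*(-6082) = 524304892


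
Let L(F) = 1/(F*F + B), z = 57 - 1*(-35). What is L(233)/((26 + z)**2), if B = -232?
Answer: 1/752689668 ≈ 1.3286e-9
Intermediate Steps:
z = 92 (z = 57 + 35 = 92)
L(F) = 1/(-232 + F**2) (L(F) = 1/(F*F - 232) = 1/(F**2 - 232) = 1/(-232 + F**2))
L(233)/((26 + z)**2) = 1/((-232 + 233**2)*((26 + 92)**2)) = 1/((-232 + 54289)*(118**2)) = 1/(54057*13924) = (1/54057)*(1/13924) = 1/752689668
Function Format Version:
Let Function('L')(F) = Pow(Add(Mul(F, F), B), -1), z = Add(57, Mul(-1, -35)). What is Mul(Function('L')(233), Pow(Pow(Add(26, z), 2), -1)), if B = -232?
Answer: Rational(1, 752689668) ≈ 1.3286e-9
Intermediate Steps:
z = 92 (z = Add(57, 35) = 92)
Function('L')(F) = Pow(Add(-232, Pow(F, 2)), -1) (Function('L')(F) = Pow(Add(Mul(F, F), -232), -1) = Pow(Add(Pow(F, 2), -232), -1) = Pow(Add(-232, Pow(F, 2)), -1))
Mul(Function('L')(233), Pow(Pow(Add(26, z), 2), -1)) = Mul(Pow(Add(-232, Pow(233, 2)), -1), Pow(Pow(Add(26, 92), 2), -1)) = Mul(Pow(Add(-232, 54289), -1), Pow(Pow(118, 2), -1)) = Mul(Pow(54057, -1), Pow(13924, -1)) = Mul(Rational(1, 54057), Rational(1, 13924)) = Rational(1, 752689668)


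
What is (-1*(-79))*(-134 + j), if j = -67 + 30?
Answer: -13509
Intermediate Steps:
j = -37
(-1*(-79))*(-134 + j) = (-1*(-79))*(-134 - 37) = 79*(-171) = -13509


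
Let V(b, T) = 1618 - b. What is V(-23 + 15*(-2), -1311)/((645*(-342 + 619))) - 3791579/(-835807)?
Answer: 226273031844/49776485885 ≈ 4.5458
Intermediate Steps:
V(-23 + 15*(-2), -1311)/((645*(-342 + 619))) - 3791579/(-835807) = (1618 - (-23 + 15*(-2)))/((645*(-342 + 619))) - 3791579/(-835807) = (1618 - (-23 - 30))/((645*277)) - 3791579*(-1/835807) = (1618 - 1*(-53))/178665 + 3791579/835807 = (1618 + 53)*(1/178665) + 3791579/835807 = 1671*(1/178665) + 3791579/835807 = 557/59555 + 3791579/835807 = 226273031844/49776485885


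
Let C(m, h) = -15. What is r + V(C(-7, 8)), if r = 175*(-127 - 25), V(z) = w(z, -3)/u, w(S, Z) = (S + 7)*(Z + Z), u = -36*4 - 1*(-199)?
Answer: -1462952/55 ≈ -26599.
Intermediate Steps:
u = 55 (u = -144 + 199 = 55)
w(S, Z) = 2*Z*(7 + S) (w(S, Z) = (7 + S)*(2*Z) = 2*Z*(7 + S))
V(z) = -42/55 - 6*z/55 (V(z) = (2*(-3)*(7 + z))/55 = (-42 - 6*z)*(1/55) = -42/55 - 6*z/55)
r = -26600 (r = 175*(-152) = -26600)
r + V(C(-7, 8)) = -26600 + (-42/55 - 6/55*(-15)) = -26600 + (-42/55 + 18/11) = -26600 + 48/55 = -1462952/55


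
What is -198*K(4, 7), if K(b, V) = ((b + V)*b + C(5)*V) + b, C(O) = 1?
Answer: -10890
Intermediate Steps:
K(b, V) = V + b + b*(V + b) (K(b, V) = ((b + V)*b + 1*V) + b = ((V + b)*b + V) + b = (b*(V + b) + V) + b = (V + b*(V + b)) + b = V + b + b*(V + b))
-198*K(4, 7) = -198*(7 + 4 + 4² + 7*4) = -198*(7 + 4 + 16 + 28) = -198*55 = -10890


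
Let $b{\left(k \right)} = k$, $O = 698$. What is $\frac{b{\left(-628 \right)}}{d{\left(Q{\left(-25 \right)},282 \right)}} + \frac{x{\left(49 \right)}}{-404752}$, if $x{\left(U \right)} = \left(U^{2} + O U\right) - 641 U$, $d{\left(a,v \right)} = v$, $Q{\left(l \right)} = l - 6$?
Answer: $- \frac{63912241}{28535016} \approx -2.2398$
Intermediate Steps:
$Q{\left(l \right)} = -6 + l$ ($Q{\left(l \right)} = l - 6 = -6 + l$)
$x{\left(U \right)} = U^{2} + 57 U$ ($x{\left(U \right)} = \left(U^{2} + 698 U\right) - 641 U = U^{2} + 57 U$)
$\frac{b{\left(-628 \right)}}{d{\left(Q{\left(-25 \right)},282 \right)}} + \frac{x{\left(49 \right)}}{-404752} = - \frac{628}{282} + \frac{49 \left(57 + 49\right)}{-404752} = \left(-628\right) \frac{1}{282} + 49 \cdot 106 \left(- \frac{1}{404752}\right) = - \frac{314}{141} + 5194 \left(- \frac{1}{404752}\right) = - \frac{314}{141} - \frac{2597}{202376} = - \frac{63912241}{28535016}$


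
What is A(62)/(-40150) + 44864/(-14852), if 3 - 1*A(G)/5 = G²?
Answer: -75802847/29815390 ≈ -2.5424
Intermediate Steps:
A(G) = 15 - 5*G²
A(62)/(-40150) + 44864/(-14852) = (15 - 5*62²)/(-40150) + 44864/(-14852) = (15 - 5*3844)*(-1/40150) + 44864*(-1/14852) = (15 - 19220)*(-1/40150) - 11216/3713 = -19205*(-1/40150) - 11216/3713 = 3841/8030 - 11216/3713 = -75802847/29815390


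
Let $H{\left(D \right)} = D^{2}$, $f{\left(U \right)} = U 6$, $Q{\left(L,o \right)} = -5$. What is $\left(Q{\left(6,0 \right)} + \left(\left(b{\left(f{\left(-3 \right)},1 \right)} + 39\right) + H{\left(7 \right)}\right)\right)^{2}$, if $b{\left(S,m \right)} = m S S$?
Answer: $165649$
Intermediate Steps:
$f{\left(U \right)} = 6 U$
$b{\left(S,m \right)} = m S^{2}$ ($b{\left(S,m \right)} = S m S = m S^{2}$)
$\left(Q{\left(6,0 \right)} + \left(\left(b{\left(f{\left(-3 \right)},1 \right)} + 39\right) + H{\left(7 \right)}\right)\right)^{2} = \left(-5 + \left(\left(1 \left(6 \left(-3\right)\right)^{2} + 39\right) + 7^{2}\right)\right)^{2} = \left(-5 + \left(\left(1 \left(-18\right)^{2} + 39\right) + 49\right)\right)^{2} = \left(-5 + \left(\left(1 \cdot 324 + 39\right) + 49\right)\right)^{2} = \left(-5 + \left(\left(324 + 39\right) + 49\right)\right)^{2} = \left(-5 + \left(363 + 49\right)\right)^{2} = \left(-5 + 412\right)^{2} = 407^{2} = 165649$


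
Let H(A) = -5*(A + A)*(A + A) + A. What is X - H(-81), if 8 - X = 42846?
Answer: 88463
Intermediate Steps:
X = -42838 (X = 8 - 1*42846 = 8 - 42846 = -42838)
H(A) = A - 20*A² (H(A) = -5*2*A*2*A + A = -20*A² + A = A - 20*A²)
X - H(-81) = -42838 - (-81)*(1 - 20*(-81)) = -42838 - (-81)*(1 + 1620) = -42838 - (-81)*1621 = -42838 - 1*(-131301) = -42838 + 131301 = 88463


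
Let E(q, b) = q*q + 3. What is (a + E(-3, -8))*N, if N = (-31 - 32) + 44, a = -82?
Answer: 1330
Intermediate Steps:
E(q, b) = 3 + q**2 (E(q, b) = q**2 + 3 = 3 + q**2)
N = -19 (N = -63 + 44 = -19)
(a + E(-3, -8))*N = (-82 + (3 + (-3)**2))*(-19) = (-82 + (3 + 9))*(-19) = (-82 + 12)*(-19) = -70*(-19) = 1330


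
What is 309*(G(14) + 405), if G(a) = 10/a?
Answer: 877560/7 ≈ 1.2537e+5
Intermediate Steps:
309*(G(14) + 405) = 309*(10/14 + 405) = 309*(10*(1/14) + 405) = 309*(5/7 + 405) = 309*(2840/7) = 877560/7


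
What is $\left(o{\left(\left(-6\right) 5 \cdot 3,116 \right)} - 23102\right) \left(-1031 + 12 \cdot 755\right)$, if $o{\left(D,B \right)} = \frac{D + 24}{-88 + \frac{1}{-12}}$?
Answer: $- \frac{28007471234}{151} \approx -1.8548 \cdot 10^{8}$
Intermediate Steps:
$o{\left(D,B \right)} = - \frac{288}{1057} - \frac{12 D}{1057}$ ($o{\left(D,B \right)} = \frac{24 + D}{-88 - \frac{1}{12}} = \frac{24 + D}{- \frac{1057}{12}} = \left(24 + D\right) \left(- \frac{12}{1057}\right) = - \frac{288}{1057} - \frac{12 D}{1057}$)
$\left(o{\left(\left(-6\right) 5 \cdot 3,116 \right)} - 23102\right) \left(-1031 + 12 \cdot 755\right) = \left(\left(- \frac{288}{1057} - \frac{12 \left(-6\right) 5 \cdot 3}{1057}\right) - 23102\right) \left(-1031 + 12 \cdot 755\right) = \left(\left(- \frac{288}{1057} - \frac{12 \left(\left(-30\right) 3\right)}{1057}\right) - 23102\right) \left(-1031 + 9060\right) = \left(\left(- \frac{288}{1057} - - \frac{1080}{1057}\right) - 23102\right) 8029 = \left(\left(- \frac{288}{1057} + \frac{1080}{1057}\right) - 23102\right) 8029 = \left(\frac{792}{1057} - 23102\right) 8029 = \left(- \frac{24418022}{1057}\right) 8029 = - \frac{28007471234}{151}$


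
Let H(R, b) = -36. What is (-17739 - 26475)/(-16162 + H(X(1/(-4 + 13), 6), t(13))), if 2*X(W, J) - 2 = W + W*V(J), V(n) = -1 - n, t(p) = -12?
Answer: 22107/8099 ≈ 2.7296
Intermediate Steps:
X(W, J) = 1 + W/2 + W*(-1 - J)/2 (X(W, J) = 1 + (W + W*(-1 - J))/2 = 1 + (W/2 + W*(-1 - J)/2) = 1 + W/2 + W*(-1 - J)/2)
(-17739 - 26475)/(-16162 + H(X(1/(-4 + 13), 6), t(13))) = (-17739 - 26475)/(-16162 - 36) = -44214/(-16198) = -44214*(-1/16198) = 22107/8099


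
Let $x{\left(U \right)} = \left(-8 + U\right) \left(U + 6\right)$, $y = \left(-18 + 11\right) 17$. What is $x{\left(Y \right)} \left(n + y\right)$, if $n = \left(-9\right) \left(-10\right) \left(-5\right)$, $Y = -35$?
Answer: $-709543$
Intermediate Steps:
$y = -119$ ($y = \left(-7\right) 17 = -119$)
$x{\left(U \right)} = \left(-8 + U\right) \left(6 + U\right)$
$n = -450$ ($n = 90 \left(-5\right) = -450$)
$x{\left(Y \right)} \left(n + y\right) = \left(-48 + \left(-35\right)^{2} - -70\right) \left(-450 - 119\right) = \left(-48 + 1225 + 70\right) \left(-569\right) = 1247 \left(-569\right) = -709543$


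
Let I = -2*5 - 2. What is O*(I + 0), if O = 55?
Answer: -660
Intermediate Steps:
I = -12 (I = -10 - 2 = -12)
O*(I + 0) = 55*(-12 + 0) = 55*(-12) = -660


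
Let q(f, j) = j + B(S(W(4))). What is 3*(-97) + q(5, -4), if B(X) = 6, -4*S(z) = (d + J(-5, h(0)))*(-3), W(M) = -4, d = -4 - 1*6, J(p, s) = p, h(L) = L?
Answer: -289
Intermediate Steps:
d = -10 (d = -4 - 6 = -10)
S(z) = -45/4 (S(z) = -(-10 - 5)*(-3)/4 = -(-15)*(-3)/4 = -1/4*45 = -45/4)
q(f, j) = 6 + j (q(f, j) = j + 6 = 6 + j)
3*(-97) + q(5, -4) = 3*(-97) + (6 - 4) = -291 + 2 = -289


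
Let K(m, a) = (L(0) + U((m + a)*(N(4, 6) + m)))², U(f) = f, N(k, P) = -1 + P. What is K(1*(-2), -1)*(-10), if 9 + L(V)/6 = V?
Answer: -39690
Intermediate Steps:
L(V) = -54 + 6*V
K(m, a) = (-54 + (5 + m)*(a + m))² (K(m, a) = ((-54 + 6*0) + (m + a)*((-1 + 6) + m))² = ((-54 + 0) + (a + m)*(5 + m))² = (-54 + (5 + m)*(a + m))²)
K(1*(-2), -1)*(-10) = (-54 + (1*(-2))² + 5*(-1) + 5*(1*(-2)) - (-2))²*(-10) = (-54 + (-2)² - 5 + 5*(-2) - 1*(-2))²*(-10) = (-54 + 4 - 5 - 10 + 2)²*(-10) = (-63)²*(-10) = 3969*(-10) = -39690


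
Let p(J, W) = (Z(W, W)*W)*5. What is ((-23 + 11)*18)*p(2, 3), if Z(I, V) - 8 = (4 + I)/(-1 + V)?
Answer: -37260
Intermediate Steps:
Z(I, V) = 8 + (4 + I)/(-1 + V)
p(J, W) = 5*W*(-4 + 9*W)/(-1 + W) (p(J, W) = (((-4 + W + 8*W)/(-1 + W))*W)*5 = (((-4 + 9*W)/(-1 + W))*W)*5 = (W*(-4 + 9*W)/(-1 + W))*5 = 5*W*(-4 + 9*W)/(-1 + W))
((-23 + 11)*18)*p(2, 3) = ((-23 + 11)*18)*(5*3*(-4 + 9*3)/(-1 + 3)) = (-12*18)*(5*3*(-4 + 27)/2) = -1080*3*23/2 = -216*345/2 = -37260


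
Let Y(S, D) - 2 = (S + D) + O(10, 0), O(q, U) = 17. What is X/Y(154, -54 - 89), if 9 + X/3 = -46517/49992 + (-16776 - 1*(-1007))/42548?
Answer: -5477766427/5317649040 ≈ -1.0301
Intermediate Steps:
Y(S, D) = 19 + D + S (Y(S, D) = 2 + ((S + D) + 17) = 2 + ((D + S) + 17) = 2 + (17 + D + S) = 19 + D + S)
X = -5477766427/177254968 (X = -27 + 3*(-46517/49992 + (-16776 - 1*(-1007))/42548) = -27 + 3*(-46517*1/49992 + (-16776 + 1007)*(1/42548)) = -27 + 3*(-46517/49992 - 15769*1/42548) = -27 + 3*(-46517/49992 - 15769/42548) = -27 + 3*(-691882291/531764904) = -27 - 691882291/177254968 = -5477766427/177254968 ≈ -30.903)
X/Y(154, -54 - 89) = -5477766427/(177254968*(19 + (-54 - 89) + 154)) = -5477766427/(177254968*(19 - 143 + 154)) = -5477766427/177254968/30 = -5477766427/177254968*1/30 = -5477766427/5317649040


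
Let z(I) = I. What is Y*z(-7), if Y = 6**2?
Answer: -252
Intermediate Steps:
Y = 36
Y*z(-7) = 36*(-7) = -252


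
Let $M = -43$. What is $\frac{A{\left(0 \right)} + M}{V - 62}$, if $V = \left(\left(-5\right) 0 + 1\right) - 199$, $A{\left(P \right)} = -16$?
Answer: $\frac{59}{260} \approx 0.22692$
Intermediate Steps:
$V = -198$ ($V = \left(0 + 1\right) - 199 = 1 - 199 = -198$)
$\frac{A{\left(0 \right)} + M}{V - 62} = \frac{-16 - 43}{-198 - 62} = - \frac{59}{-260} = \left(-59\right) \left(- \frac{1}{260}\right) = \frac{59}{260}$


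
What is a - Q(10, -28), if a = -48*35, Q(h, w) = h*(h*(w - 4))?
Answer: 1520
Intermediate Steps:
Q(h, w) = h²*(-4 + w) (Q(h, w) = h*(h*(-4 + w)) = h²*(-4 + w))
a = -1680
a - Q(10, -28) = -1680 - 10²*(-4 - 28) = -1680 - 100*(-32) = -1680 - 1*(-3200) = -1680 + 3200 = 1520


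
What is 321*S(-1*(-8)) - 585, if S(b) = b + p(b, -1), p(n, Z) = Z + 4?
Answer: 2946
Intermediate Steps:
p(n, Z) = 4 + Z
S(b) = 3 + b (S(b) = b + (4 - 1) = b + 3 = 3 + b)
321*S(-1*(-8)) - 585 = 321*(3 - 1*(-8)) - 585 = 321*(3 + 8) - 585 = 321*11 - 585 = 3531 - 585 = 2946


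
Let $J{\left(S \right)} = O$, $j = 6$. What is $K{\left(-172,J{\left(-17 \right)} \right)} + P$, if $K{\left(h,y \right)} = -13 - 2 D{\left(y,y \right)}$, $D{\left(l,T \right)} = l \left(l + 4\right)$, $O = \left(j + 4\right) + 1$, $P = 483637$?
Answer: $483294$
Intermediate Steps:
$O = 11$ ($O = \left(6 + 4\right) + 1 = 10 + 1 = 11$)
$D{\left(l,T \right)} = l \left(4 + l\right)$
$J{\left(S \right)} = 11$
$K{\left(h,y \right)} = -13 - 2 y \left(4 + y\right)$
$K{\left(-172,J{\left(-17 \right)} \right)} + P = \left(-13 - 22 \left(4 + 11\right)\right) + 483637 = \left(-13 - 22 \cdot 15\right) + 483637 = \left(-13 - 330\right) + 483637 = -343 + 483637 = 483294$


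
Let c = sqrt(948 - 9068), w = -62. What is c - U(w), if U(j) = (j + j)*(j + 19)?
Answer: -5332 + 2*I*sqrt(2030) ≈ -5332.0 + 90.111*I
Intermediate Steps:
U(j) = 2*j*(19 + j) (U(j) = (2*j)*(19 + j) = 2*j*(19 + j))
c = 2*I*sqrt(2030) (c = sqrt(-8120) = 2*I*sqrt(2030) ≈ 90.111*I)
c - U(w) = 2*I*sqrt(2030) - 2*(-62)*(19 - 62) = 2*I*sqrt(2030) - 2*(-62)*(-43) = 2*I*sqrt(2030) - 1*5332 = 2*I*sqrt(2030) - 5332 = -5332 + 2*I*sqrt(2030)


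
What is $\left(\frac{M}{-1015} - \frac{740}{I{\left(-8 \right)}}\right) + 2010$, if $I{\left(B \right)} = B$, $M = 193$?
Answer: $\frac{4267689}{2030} \approx 2102.3$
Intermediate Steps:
$\left(\frac{M}{-1015} - \frac{740}{I{\left(-8 \right)}}\right) + 2010 = \left(\frac{193}{-1015} - \frac{740}{-8}\right) + 2010 = \left(193 \left(- \frac{1}{1015}\right) - - \frac{185}{2}\right) + 2010 = \left(- \frac{193}{1015} + \frac{185}{2}\right) + 2010 = \frac{187389}{2030} + 2010 = \frac{4267689}{2030}$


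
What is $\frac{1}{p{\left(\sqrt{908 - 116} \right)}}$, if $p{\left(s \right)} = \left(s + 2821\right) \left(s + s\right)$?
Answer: $- \frac{1}{15914498} + \frac{2821 \sqrt{22}}{2100713736} \approx 6.2358 \cdot 10^{-6}$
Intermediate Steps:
$p{\left(s \right)} = 2 s \left(2821 + s\right)$ ($p{\left(s \right)} = \left(2821 + s\right) 2 s = 2 s \left(2821 + s\right)$)
$\frac{1}{p{\left(\sqrt{908 - 116} \right)}} = \frac{1}{2 \sqrt{908 - 116} \left(2821 + \sqrt{908 - 116}\right)} = \frac{1}{2 \sqrt{792} \left(2821 + \sqrt{792}\right)} = \frac{1}{2 \cdot 6 \sqrt{22} \left(2821 + 6 \sqrt{22}\right)} = \frac{1}{12 \sqrt{22} \left(2821 + 6 \sqrt{22}\right)} = \frac{\sqrt{22}}{264 \left(2821 + 6 \sqrt{22}\right)}$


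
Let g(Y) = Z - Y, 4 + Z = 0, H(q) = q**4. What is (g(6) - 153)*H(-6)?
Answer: -211248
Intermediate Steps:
Z = -4 (Z = -4 + 0 = -4)
g(Y) = -4 - Y
(g(6) - 153)*H(-6) = ((-4 - 1*6) - 153)*(-6)**4 = ((-4 - 6) - 153)*1296 = (-10 - 153)*1296 = -163*1296 = -211248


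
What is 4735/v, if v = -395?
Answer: -947/79 ≈ -11.987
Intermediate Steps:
4735/v = 4735/(-395) = 4735*(-1/395) = -947/79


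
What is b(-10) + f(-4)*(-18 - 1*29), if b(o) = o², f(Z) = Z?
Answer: 288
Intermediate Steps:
b(-10) + f(-4)*(-18 - 1*29) = (-10)² - 4*(-18 - 1*29) = 100 - 4*(-18 - 29) = 100 - 4*(-47) = 100 + 188 = 288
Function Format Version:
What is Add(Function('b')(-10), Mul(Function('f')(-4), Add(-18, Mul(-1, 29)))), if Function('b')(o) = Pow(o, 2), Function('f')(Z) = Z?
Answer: 288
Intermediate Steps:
Add(Function('b')(-10), Mul(Function('f')(-4), Add(-18, Mul(-1, 29)))) = Add(Pow(-10, 2), Mul(-4, Add(-18, Mul(-1, 29)))) = Add(100, Mul(-4, Add(-18, -29))) = Add(100, Mul(-4, -47)) = Add(100, 188) = 288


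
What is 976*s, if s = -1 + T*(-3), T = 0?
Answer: -976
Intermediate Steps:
s = -1 (s = -1 + 0*(-3) = -1 + 0 = -1)
976*s = 976*(-1) = -976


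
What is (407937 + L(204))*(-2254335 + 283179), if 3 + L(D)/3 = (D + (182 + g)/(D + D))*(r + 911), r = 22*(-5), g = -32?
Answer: -30125963146455/17 ≈ -1.7721e+12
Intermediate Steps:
r = -110
L(D) = -9 + 2403*D + 180225/D (L(D) = -9 + 3*((D + (182 - 32)/(D + D))*(-110 + 911)) = -9 + 3*((D + 150/((2*D)))*801) = -9 + 3*((D + 150*(1/(2*D)))*801) = -9 + 3*((D + 75/D)*801) = -9 + 3*(801*D + 60075/D) = -9 + (2403*D + 180225/D) = -9 + 2403*D + 180225/D)
(407937 + L(204))*(-2254335 + 283179) = (407937 + (-9 + 2403*204 + 180225/204))*(-2254335 + 283179) = (407937 + (-9 + 490212 + 180225*(1/204)))*(-1971156) = (407937 + (-9 + 490212 + 60075/68))*(-1971156) = (407937 + 33393879/68)*(-1971156) = (61133595/68)*(-1971156) = -30125963146455/17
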